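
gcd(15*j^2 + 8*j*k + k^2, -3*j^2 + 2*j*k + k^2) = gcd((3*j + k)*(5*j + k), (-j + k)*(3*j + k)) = 3*j + k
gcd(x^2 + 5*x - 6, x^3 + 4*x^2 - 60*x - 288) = x + 6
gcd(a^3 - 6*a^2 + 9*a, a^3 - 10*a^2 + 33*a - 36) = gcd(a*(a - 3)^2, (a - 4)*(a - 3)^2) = a^2 - 6*a + 9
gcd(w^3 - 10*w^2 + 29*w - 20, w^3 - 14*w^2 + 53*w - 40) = w^2 - 6*w + 5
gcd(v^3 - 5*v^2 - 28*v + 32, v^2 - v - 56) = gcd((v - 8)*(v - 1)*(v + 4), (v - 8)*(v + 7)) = v - 8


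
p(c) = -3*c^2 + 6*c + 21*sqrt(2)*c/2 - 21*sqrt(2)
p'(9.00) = -33.15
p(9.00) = -85.06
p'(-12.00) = 92.85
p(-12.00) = -711.89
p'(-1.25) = 28.35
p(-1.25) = -60.45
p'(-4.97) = 50.67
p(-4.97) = -207.42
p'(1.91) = 9.39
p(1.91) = -0.82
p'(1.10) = 14.25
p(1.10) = -10.39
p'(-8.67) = 72.87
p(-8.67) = -435.97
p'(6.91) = -20.61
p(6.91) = -28.87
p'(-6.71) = 61.11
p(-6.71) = -304.67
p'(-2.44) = 35.49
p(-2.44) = -98.43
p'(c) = -6*c + 6 + 21*sqrt(2)/2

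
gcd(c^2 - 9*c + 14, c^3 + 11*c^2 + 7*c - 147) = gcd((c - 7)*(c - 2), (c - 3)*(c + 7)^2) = 1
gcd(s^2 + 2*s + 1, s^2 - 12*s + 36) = 1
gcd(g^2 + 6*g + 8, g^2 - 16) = g + 4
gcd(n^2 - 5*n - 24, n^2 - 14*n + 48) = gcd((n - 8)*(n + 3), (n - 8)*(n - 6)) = n - 8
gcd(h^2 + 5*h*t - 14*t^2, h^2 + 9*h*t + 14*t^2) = h + 7*t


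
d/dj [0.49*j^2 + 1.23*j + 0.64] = 0.98*j + 1.23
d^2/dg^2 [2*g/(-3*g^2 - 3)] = 4*g*(3 - g^2)/(3*(g^2 + 1)^3)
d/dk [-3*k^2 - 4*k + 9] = -6*k - 4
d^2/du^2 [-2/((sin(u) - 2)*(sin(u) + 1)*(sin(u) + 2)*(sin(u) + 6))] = 2*(16*sin(u)^7 + 145*sin(u)^6 + 300*sin(u)^5 - 328*sin(u)^4 - 288*sin(u)^3 + 1520*sin(u)^2 + 320*sin(u) - 1664)/((sin(u) - 2)^3*(sin(u) + 1)^2*(sin(u) + 2)^3*(sin(u) + 6)^3)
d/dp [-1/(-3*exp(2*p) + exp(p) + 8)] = (1 - 6*exp(p))*exp(p)/(-3*exp(2*p) + exp(p) + 8)^2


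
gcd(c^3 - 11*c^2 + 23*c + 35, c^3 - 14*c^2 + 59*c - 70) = c^2 - 12*c + 35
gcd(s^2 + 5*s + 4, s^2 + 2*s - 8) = s + 4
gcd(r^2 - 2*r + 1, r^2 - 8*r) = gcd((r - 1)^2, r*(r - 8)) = 1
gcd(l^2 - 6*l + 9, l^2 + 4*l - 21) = l - 3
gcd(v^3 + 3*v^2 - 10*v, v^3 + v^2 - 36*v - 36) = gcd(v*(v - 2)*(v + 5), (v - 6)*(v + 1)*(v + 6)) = 1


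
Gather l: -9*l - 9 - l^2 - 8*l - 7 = -l^2 - 17*l - 16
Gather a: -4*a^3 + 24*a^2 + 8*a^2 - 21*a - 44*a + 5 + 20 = -4*a^3 + 32*a^2 - 65*a + 25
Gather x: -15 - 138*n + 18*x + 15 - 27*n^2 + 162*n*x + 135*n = -27*n^2 - 3*n + x*(162*n + 18)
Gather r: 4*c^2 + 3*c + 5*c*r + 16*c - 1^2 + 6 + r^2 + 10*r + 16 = 4*c^2 + 19*c + r^2 + r*(5*c + 10) + 21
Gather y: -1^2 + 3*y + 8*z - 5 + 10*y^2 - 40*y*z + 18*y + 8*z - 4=10*y^2 + y*(21 - 40*z) + 16*z - 10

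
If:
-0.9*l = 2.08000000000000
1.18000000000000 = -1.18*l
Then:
No Solution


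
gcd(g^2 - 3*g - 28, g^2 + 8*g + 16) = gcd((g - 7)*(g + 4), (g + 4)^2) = g + 4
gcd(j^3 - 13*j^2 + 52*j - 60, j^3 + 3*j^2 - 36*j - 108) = j - 6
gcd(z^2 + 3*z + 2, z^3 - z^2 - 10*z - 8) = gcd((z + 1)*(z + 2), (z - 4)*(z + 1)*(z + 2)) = z^2 + 3*z + 2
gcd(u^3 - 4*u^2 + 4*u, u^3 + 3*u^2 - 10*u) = u^2 - 2*u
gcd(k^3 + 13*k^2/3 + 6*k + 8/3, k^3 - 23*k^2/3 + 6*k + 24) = k + 4/3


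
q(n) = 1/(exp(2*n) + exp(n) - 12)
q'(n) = (-2*exp(2*n) - exp(n))/(exp(2*n) + exp(n) - 12)^2 = (-2*exp(n) - 1)*exp(n)/(exp(2*n) + exp(n) - 12)^2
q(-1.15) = -0.09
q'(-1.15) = -0.00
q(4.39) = 0.00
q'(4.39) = -0.00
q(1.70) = 0.04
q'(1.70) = -0.12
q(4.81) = 0.00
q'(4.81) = -0.00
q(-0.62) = -0.09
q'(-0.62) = -0.01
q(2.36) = 0.01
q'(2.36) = -0.02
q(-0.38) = -0.09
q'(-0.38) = -0.01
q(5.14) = 0.00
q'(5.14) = -0.00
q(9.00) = 0.00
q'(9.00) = 0.00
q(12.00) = 0.00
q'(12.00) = 0.00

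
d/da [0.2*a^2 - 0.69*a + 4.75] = 0.4*a - 0.69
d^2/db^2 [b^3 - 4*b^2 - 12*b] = 6*b - 8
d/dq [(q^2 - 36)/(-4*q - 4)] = (q^2 - 2*q*(q + 1) - 36)/(4*(q + 1)^2)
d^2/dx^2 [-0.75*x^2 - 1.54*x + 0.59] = -1.50000000000000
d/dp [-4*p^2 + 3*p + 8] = 3 - 8*p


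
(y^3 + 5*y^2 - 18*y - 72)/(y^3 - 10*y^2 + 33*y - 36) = (y^2 + 9*y + 18)/(y^2 - 6*y + 9)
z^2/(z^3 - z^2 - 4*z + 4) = z^2/(z^3 - z^2 - 4*z + 4)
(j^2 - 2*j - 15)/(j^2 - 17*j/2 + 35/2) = 2*(j + 3)/(2*j - 7)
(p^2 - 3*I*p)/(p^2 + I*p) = (p - 3*I)/(p + I)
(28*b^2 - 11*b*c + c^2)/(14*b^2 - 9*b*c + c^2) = (4*b - c)/(2*b - c)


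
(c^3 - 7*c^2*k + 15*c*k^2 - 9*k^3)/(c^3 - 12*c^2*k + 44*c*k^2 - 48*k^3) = (c^3 - 7*c^2*k + 15*c*k^2 - 9*k^3)/(c^3 - 12*c^2*k + 44*c*k^2 - 48*k^3)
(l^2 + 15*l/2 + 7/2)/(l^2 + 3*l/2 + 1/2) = (l + 7)/(l + 1)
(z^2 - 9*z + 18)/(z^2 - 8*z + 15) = (z - 6)/(z - 5)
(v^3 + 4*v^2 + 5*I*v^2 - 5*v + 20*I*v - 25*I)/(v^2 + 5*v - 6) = (v^2 + 5*v*(1 + I) + 25*I)/(v + 6)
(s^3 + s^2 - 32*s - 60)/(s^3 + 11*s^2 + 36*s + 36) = (s^2 - s - 30)/(s^2 + 9*s + 18)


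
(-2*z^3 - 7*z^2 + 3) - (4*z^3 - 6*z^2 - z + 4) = -6*z^3 - z^2 + z - 1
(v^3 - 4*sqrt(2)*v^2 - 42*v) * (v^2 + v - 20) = v^5 - 4*sqrt(2)*v^4 + v^4 - 62*v^3 - 4*sqrt(2)*v^3 - 42*v^2 + 80*sqrt(2)*v^2 + 840*v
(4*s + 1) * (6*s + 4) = 24*s^2 + 22*s + 4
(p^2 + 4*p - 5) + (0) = p^2 + 4*p - 5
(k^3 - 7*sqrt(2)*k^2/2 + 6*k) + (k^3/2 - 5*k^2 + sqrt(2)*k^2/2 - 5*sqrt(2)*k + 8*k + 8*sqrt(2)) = 3*k^3/2 - 5*k^2 - 3*sqrt(2)*k^2 - 5*sqrt(2)*k + 14*k + 8*sqrt(2)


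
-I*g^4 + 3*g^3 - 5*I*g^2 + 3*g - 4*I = (g - I)^2*(g + 4*I)*(-I*g + 1)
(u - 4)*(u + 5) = u^2 + u - 20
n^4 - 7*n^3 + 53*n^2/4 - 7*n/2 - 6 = (n - 4)*(n - 2)*(n - 3/2)*(n + 1/2)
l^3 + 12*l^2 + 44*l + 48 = (l + 2)*(l + 4)*(l + 6)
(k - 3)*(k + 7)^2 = k^3 + 11*k^2 + 7*k - 147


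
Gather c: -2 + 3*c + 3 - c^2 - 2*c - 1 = -c^2 + c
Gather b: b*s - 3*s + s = b*s - 2*s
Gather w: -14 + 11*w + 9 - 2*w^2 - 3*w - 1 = -2*w^2 + 8*w - 6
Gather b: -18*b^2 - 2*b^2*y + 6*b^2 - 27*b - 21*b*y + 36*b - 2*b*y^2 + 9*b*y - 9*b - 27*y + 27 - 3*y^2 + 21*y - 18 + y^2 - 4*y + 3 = b^2*(-2*y - 12) + b*(-2*y^2 - 12*y) - 2*y^2 - 10*y + 12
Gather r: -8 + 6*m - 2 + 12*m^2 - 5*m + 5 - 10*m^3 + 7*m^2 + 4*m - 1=-10*m^3 + 19*m^2 + 5*m - 6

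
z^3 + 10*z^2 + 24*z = z*(z + 4)*(z + 6)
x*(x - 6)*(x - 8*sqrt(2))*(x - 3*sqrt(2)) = x^4 - 11*sqrt(2)*x^3 - 6*x^3 + 48*x^2 + 66*sqrt(2)*x^2 - 288*x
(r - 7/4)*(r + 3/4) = r^2 - r - 21/16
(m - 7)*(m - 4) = m^2 - 11*m + 28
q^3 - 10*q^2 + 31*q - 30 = (q - 5)*(q - 3)*(q - 2)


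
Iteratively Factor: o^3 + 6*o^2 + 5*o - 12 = (o + 4)*(o^2 + 2*o - 3) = (o + 3)*(o + 4)*(o - 1)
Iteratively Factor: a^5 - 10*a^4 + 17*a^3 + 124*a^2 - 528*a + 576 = (a - 4)*(a^4 - 6*a^3 - 7*a^2 + 96*a - 144) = (a - 4)^2*(a^3 - 2*a^2 - 15*a + 36) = (a - 4)^2*(a - 3)*(a^2 + a - 12) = (a - 4)^2*(a - 3)^2*(a + 4)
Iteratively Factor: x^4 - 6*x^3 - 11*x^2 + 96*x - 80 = (x - 5)*(x^3 - x^2 - 16*x + 16) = (x - 5)*(x - 1)*(x^2 - 16) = (x - 5)*(x - 4)*(x - 1)*(x + 4)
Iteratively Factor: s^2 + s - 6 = (s - 2)*(s + 3)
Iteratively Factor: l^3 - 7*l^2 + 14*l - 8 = (l - 4)*(l^2 - 3*l + 2) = (l - 4)*(l - 1)*(l - 2)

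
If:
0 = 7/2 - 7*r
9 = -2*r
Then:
No Solution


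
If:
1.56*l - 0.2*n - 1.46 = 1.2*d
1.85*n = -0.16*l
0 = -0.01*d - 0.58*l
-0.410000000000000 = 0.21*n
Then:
No Solution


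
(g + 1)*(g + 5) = g^2 + 6*g + 5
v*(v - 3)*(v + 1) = v^3 - 2*v^2 - 3*v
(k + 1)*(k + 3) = k^2 + 4*k + 3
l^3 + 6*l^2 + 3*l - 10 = (l - 1)*(l + 2)*(l + 5)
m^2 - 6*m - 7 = (m - 7)*(m + 1)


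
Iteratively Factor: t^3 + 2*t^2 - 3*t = (t + 3)*(t^2 - t) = (t - 1)*(t + 3)*(t)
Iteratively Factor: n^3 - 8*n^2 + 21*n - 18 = (n - 3)*(n^2 - 5*n + 6) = (n - 3)^2*(n - 2)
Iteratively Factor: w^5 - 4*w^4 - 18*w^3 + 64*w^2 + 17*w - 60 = (w - 3)*(w^4 - w^3 - 21*w^2 + w + 20) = (w - 3)*(w + 4)*(w^3 - 5*w^2 - w + 5) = (w - 3)*(w - 1)*(w + 4)*(w^2 - 4*w - 5) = (w - 3)*(w - 1)*(w + 1)*(w + 4)*(w - 5)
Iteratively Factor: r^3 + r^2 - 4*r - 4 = (r - 2)*(r^2 + 3*r + 2) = (r - 2)*(r + 1)*(r + 2)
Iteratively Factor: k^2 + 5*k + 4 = (k + 4)*(k + 1)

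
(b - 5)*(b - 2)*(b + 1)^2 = b^4 - 5*b^3 - 3*b^2 + 13*b + 10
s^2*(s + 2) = s^3 + 2*s^2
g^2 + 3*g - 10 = (g - 2)*(g + 5)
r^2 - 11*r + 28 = (r - 7)*(r - 4)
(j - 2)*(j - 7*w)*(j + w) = j^3 - 6*j^2*w - 2*j^2 - 7*j*w^2 + 12*j*w + 14*w^2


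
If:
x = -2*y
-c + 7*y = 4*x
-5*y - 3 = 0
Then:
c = -9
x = 6/5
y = -3/5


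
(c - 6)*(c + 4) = c^2 - 2*c - 24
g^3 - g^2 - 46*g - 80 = (g - 8)*(g + 2)*(g + 5)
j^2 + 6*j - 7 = (j - 1)*(j + 7)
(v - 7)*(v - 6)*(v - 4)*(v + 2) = v^4 - 15*v^3 + 60*v^2 + 20*v - 336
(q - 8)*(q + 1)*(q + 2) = q^3 - 5*q^2 - 22*q - 16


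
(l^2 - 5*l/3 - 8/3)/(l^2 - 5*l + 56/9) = 3*(l + 1)/(3*l - 7)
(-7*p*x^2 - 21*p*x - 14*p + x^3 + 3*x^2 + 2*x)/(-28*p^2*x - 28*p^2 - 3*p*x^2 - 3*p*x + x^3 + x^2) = (x + 2)/(4*p + x)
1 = 1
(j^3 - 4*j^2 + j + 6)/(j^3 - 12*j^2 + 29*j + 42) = (j^2 - 5*j + 6)/(j^2 - 13*j + 42)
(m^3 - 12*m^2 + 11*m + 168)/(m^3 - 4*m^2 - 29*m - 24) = (m - 7)/(m + 1)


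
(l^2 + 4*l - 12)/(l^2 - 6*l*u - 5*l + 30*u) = (l^2 + 4*l - 12)/(l^2 - 6*l*u - 5*l + 30*u)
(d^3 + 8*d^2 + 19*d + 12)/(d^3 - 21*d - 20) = (d + 3)/(d - 5)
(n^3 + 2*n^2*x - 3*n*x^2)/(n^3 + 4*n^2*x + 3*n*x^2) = (n - x)/(n + x)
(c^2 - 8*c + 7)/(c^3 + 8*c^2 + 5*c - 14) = (c - 7)/(c^2 + 9*c + 14)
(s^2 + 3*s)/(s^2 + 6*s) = (s + 3)/(s + 6)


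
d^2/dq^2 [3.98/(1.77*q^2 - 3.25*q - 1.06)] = (24.937884*q^2 - 45.7899*q - 3.98*(3.54*q - 3.25)*(7.08*q - 6.5) - 14.934552)/(-1.77*q^2 + 3.25*q + 1.06)^3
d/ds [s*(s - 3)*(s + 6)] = 3*s^2 + 6*s - 18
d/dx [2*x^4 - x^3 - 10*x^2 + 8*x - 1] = 8*x^3 - 3*x^2 - 20*x + 8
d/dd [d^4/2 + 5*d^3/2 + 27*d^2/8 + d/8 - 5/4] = 2*d^3 + 15*d^2/2 + 27*d/4 + 1/8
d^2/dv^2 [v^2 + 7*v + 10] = 2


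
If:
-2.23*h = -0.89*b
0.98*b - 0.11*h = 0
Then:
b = 0.00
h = 0.00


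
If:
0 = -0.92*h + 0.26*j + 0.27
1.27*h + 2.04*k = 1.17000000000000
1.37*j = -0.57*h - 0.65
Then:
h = 0.14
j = -0.53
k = 0.48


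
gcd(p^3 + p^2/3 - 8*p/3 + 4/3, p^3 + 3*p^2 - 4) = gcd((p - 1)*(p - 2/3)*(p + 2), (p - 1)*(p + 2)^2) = p^2 + p - 2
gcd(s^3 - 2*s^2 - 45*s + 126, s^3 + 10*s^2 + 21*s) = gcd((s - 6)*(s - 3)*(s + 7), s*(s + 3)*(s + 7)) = s + 7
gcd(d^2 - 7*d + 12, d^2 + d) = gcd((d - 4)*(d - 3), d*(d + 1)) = 1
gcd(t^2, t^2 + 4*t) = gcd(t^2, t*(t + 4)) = t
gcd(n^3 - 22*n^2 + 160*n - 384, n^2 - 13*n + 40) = n - 8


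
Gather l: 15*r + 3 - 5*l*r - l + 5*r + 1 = l*(-5*r - 1) + 20*r + 4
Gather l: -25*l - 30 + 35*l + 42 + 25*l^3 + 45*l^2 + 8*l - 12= 25*l^3 + 45*l^2 + 18*l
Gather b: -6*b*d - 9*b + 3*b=b*(-6*d - 6)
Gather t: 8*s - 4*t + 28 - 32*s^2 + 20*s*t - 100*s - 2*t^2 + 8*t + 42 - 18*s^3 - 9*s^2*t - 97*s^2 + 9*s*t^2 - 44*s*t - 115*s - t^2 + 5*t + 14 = -18*s^3 - 129*s^2 - 207*s + t^2*(9*s - 3) + t*(-9*s^2 - 24*s + 9) + 84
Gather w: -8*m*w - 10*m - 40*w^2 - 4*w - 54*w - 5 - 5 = -10*m - 40*w^2 + w*(-8*m - 58) - 10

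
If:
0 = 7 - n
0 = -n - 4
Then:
No Solution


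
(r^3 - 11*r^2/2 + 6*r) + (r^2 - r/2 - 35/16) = r^3 - 9*r^2/2 + 11*r/2 - 35/16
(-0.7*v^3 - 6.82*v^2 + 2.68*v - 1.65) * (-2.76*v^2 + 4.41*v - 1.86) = 1.932*v^5 + 15.7362*v^4 - 36.171*v^3 + 29.058*v^2 - 12.2613*v + 3.069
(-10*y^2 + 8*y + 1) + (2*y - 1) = -10*y^2 + 10*y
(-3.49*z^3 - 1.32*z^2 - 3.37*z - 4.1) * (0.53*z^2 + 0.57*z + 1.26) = -1.8497*z^5 - 2.6889*z^4 - 6.9359*z^3 - 5.7571*z^2 - 6.5832*z - 5.166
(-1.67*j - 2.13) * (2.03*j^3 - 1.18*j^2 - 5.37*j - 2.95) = -3.3901*j^4 - 2.3533*j^3 + 11.4813*j^2 + 16.3646*j + 6.2835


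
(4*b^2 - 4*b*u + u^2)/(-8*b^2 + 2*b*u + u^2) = (-2*b + u)/(4*b + u)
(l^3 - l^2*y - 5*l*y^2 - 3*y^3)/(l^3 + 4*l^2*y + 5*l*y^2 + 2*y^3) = (l - 3*y)/(l + 2*y)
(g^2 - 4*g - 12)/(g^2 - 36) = (g + 2)/(g + 6)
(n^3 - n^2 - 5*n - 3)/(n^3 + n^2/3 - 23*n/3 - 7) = 3*(n + 1)/(3*n + 7)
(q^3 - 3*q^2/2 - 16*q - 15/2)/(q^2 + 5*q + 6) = (2*q^2 - 9*q - 5)/(2*(q + 2))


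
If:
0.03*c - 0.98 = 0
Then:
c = 32.67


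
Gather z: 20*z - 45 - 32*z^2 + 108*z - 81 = -32*z^2 + 128*z - 126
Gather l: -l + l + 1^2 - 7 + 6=0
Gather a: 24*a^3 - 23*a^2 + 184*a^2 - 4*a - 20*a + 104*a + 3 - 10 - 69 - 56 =24*a^3 + 161*a^2 + 80*a - 132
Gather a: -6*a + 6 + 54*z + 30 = -6*a + 54*z + 36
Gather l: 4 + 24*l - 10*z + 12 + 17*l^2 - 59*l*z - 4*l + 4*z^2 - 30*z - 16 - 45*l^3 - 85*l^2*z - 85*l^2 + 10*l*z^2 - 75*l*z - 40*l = -45*l^3 + l^2*(-85*z - 68) + l*(10*z^2 - 134*z - 20) + 4*z^2 - 40*z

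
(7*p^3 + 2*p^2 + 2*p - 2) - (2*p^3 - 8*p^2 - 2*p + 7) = 5*p^3 + 10*p^2 + 4*p - 9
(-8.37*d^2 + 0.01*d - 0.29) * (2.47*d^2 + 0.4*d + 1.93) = -20.6739*d^4 - 3.3233*d^3 - 16.8664*d^2 - 0.0967*d - 0.5597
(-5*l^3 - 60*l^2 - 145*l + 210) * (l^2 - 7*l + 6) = -5*l^5 - 25*l^4 + 245*l^3 + 865*l^2 - 2340*l + 1260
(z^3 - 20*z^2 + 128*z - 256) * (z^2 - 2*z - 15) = z^5 - 22*z^4 + 153*z^3 - 212*z^2 - 1408*z + 3840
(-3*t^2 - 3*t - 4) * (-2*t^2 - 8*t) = 6*t^4 + 30*t^3 + 32*t^2 + 32*t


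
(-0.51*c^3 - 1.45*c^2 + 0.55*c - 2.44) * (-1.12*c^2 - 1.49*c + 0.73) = 0.5712*c^5 + 2.3839*c^4 + 1.1722*c^3 + 0.8548*c^2 + 4.0371*c - 1.7812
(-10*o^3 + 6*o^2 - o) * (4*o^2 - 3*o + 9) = -40*o^5 + 54*o^4 - 112*o^3 + 57*o^2 - 9*o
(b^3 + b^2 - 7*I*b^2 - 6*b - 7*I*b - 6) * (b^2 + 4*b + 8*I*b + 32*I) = b^5 + 5*b^4 + I*b^4 + 54*b^3 + 5*I*b^3 + 250*b^2 - 44*I*b^2 + 200*b - 240*I*b - 192*I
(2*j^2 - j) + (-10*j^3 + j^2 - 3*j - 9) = -10*j^3 + 3*j^2 - 4*j - 9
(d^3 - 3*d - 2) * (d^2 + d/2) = d^5 + d^4/2 - 3*d^3 - 7*d^2/2 - d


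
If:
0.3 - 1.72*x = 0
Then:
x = 0.17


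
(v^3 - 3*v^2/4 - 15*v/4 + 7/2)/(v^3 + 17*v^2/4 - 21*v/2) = (v^2 + v - 2)/(v*(v + 6))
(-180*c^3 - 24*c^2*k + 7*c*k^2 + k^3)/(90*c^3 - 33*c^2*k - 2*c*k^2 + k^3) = (-6*c - k)/(3*c - k)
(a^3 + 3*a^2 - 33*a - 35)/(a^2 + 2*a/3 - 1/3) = 3*(a^2 + 2*a - 35)/(3*a - 1)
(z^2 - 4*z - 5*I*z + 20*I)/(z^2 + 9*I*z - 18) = (z^2 - 4*z - 5*I*z + 20*I)/(z^2 + 9*I*z - 18)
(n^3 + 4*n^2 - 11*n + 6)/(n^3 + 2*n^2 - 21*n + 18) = (n - 1)/(n - 3)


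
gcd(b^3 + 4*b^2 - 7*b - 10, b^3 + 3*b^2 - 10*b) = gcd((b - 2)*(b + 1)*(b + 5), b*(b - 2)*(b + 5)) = b^2 + 3*b - 10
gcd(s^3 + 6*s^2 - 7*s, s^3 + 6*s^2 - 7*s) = s^3 + 6*s^2 - 7*s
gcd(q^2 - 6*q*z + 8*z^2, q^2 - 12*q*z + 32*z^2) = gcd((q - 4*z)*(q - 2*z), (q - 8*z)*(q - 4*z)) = -q + 4*z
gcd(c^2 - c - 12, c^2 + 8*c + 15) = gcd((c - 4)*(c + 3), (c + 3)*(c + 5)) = c + 3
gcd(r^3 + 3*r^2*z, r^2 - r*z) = r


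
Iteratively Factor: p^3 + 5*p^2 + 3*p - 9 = (p + 3)*(p^2 + 2*p - 3) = (p + 3)^2*(p - 1)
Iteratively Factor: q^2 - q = (q - 1)*(q)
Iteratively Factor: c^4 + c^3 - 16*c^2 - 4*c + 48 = (c + 4)*(c^3 - 3*c^2 - 4*c + 12) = (c - 2)*(c + 4)*(c^2 - c - 6) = (c - 3)*(c - 2)*(c + 4)*(c + 2)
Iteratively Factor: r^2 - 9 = (r - 3)*(r + 3)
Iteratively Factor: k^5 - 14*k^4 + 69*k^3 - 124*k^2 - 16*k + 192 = (k - 4)*(k^4 - 10*k^3 + 29*k^2 - 8*k - 48) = (k - 4)^2*(k^3 - 6*k^2 + 5*k + 12) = (k - 4)^3*(k^2 - 2*k - 3) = (k - 4)^3*(k - 3)*(k + 1)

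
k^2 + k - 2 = (k - 1)*(k + 2)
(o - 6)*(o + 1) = o^2 - 5*o - 6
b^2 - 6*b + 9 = (b - 3)^2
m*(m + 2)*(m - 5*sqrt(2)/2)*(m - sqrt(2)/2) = m^4 - 3*sqrt(2)*m^3 + 2*m^3 - 6*sqrt(2)*m^2 + 5*m^2/2 + 5*m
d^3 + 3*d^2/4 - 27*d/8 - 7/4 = (d - 7/4)*(d + 1/2)*(d + 2)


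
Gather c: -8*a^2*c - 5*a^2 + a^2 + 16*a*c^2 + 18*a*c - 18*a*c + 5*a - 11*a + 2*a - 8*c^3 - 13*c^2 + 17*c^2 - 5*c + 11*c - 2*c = -4*a^2 - 4*a - 8*c^3 + c^2*(16*a + 4) + c*(4 - 8*a^2)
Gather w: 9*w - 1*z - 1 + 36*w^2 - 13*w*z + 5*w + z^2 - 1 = 36*w^2 + w*(14 - 13*z) + z^2 - z - 2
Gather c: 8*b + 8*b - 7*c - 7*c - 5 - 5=16*b - 14*c - 10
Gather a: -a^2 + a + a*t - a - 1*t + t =-a^2 + a*t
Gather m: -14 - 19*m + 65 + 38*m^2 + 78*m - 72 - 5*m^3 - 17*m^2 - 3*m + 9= -5*m^3 + 21*m^2 + 56*m - 12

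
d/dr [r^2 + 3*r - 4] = 2*r + 3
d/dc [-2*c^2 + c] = 1 - 4*c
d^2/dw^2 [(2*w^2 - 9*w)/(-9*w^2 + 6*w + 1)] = 2*(621*w^3 - 54*w^2 + 243*w - 56)/(729*w^6 - 1458*w^5 + 729*w^4 + 108*w^3 - 81*w^2 - 18*w - 1)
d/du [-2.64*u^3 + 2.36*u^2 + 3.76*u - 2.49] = -7.92*u^2 + 4.72*u + 3.76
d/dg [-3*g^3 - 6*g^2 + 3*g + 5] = -9*g^2 - 12*g + 3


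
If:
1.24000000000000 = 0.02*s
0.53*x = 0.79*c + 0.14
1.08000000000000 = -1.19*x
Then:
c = -0.79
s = 62.00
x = -0.91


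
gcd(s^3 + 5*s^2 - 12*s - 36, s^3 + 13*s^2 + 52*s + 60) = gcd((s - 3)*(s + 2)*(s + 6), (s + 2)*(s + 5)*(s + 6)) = s^2 + 8*s + 12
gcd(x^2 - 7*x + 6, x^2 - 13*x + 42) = x - 6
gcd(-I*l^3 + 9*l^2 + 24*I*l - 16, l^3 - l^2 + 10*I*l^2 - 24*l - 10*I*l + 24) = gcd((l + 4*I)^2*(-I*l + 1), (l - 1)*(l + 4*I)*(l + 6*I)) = l + 4*I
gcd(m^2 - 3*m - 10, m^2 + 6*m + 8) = m + 2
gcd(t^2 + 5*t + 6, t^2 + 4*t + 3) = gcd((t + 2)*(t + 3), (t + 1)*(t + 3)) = t + 3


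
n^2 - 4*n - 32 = (n - 8)*(n + 4)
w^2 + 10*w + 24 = (w + 4)*(w + 6)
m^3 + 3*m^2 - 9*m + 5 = (m - 1)^2*(m + 5)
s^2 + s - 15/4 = (s - 3/2)*(s + 5/2)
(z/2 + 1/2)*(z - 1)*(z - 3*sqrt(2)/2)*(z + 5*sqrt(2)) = z^4/2 + 7*sqrt(2)*z^3/4 - 8*z^2 - 7*sqrt(2)*z/4 + 15/2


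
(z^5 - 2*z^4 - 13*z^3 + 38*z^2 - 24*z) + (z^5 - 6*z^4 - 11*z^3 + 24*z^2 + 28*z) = 2*z^5 - 8*z^4 - 24*z^3 + 62*z^2 + 4*z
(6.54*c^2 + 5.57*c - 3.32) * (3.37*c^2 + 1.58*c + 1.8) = 22.0398*c^4 + 29.1041*c^3 + 9.3842*c^2 + 4.7804*c - 5.976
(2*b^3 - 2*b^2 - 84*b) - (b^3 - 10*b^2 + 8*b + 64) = b^3 + 8*b^2 - 92*b - 64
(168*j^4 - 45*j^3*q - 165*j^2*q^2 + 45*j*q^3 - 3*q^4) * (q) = 168*j^4*q - 45*j^3*q^2 - 165*j^2*q^3 + 45*j*q^4 - 3*q^5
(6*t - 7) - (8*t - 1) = -2*t - 6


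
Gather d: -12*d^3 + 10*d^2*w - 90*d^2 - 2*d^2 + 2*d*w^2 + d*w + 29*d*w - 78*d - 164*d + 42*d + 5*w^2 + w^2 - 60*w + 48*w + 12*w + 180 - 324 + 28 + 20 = -12*d^3 + d^2*(10*w - 92) + d*(2*w^2 + 30*w - 200) + 6*w^2 - 96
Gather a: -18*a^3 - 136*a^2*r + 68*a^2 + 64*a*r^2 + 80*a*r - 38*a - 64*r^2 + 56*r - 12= -18*a^3 + a^2*(68 - 136*r) + a*(64*r^2 + 80*r - 38) - 64*r^2 + 56*r - 12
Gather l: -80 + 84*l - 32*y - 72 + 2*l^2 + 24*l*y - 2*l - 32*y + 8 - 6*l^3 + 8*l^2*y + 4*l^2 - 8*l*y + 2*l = -6*l^3 + l^2*(8*y + 6) + l*(16*y + 84) - 64*y - 144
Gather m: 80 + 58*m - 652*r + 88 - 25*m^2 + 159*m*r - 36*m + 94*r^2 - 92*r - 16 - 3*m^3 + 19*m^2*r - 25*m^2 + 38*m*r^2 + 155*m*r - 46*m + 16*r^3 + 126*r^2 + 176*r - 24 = -3*m^3 + m^2*(19*r - 50) + m*(38*r^2 + 314*r - 24) + 16*r^3 + 220*r^2 - 568*r + 128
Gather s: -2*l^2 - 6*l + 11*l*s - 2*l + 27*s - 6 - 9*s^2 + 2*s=-2*l^2 - 8*l - 9*s^2 + s*(11*l + 29) - 6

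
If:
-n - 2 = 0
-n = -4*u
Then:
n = -2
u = -1/2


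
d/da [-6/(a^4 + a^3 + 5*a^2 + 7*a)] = 6*(4*a^3 + 3*a^2 + 10*a + 7)/(a^2*(a^3 + a^2 + 5*a + 7)^2)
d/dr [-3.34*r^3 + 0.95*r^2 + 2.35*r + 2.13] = -10.02*r^2 + 1.9*r + 2.35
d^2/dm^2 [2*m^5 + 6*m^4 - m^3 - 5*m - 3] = 2*m*(20*m^2 + 36*m - 3)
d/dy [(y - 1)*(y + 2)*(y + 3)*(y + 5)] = 4*y^3 + 27*y^2 + 42*y - 1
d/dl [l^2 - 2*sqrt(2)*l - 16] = 2*l - 2*sqrt(2)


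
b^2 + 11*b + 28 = (b + 4)*(b + 7)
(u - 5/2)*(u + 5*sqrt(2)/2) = u^2 - 5*u/2 + 5*sqrt(2)*u/2 - 25*sqrt(2)/4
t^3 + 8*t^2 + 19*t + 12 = (t + 1)*(t + 3)*(t + 4)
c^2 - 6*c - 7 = (c - 7)*(c + 1)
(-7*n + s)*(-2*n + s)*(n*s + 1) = 14*n^3*s - 9*n^2*s^2 + 14*n^2 + n*s^3 - 9*n*s + s^2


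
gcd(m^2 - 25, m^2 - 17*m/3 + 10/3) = m - 5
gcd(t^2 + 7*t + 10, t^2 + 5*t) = t + 5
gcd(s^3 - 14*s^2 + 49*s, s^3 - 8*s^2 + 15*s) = s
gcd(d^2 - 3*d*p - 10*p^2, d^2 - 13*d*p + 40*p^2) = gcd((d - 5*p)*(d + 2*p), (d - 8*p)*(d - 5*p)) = -d + 5*p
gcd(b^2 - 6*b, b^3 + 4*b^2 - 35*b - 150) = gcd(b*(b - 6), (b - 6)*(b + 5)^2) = b - 6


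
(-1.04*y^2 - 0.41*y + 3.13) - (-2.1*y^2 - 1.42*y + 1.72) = 1.06*y^2 + 1.01*y + 1.41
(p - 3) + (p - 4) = 2*p - 7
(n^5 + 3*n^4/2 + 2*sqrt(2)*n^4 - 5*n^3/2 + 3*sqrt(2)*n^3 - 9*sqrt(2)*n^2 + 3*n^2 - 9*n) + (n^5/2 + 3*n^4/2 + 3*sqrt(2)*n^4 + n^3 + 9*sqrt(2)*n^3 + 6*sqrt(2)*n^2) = 3*n^5/2 + 3*n^4 + 5*sqrt(2)*n^4 - 3*n^3/2 + 12*sqrt(2)*n^3 - 3*sqrt(2)*n^2 + 3*n^2 - 9*n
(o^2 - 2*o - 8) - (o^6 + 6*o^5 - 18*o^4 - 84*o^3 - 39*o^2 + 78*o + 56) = -o^6 - 6*o^5 + 18*o^4 + 84*o^3 + 40*o^2 - 80*o - 64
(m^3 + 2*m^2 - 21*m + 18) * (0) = 0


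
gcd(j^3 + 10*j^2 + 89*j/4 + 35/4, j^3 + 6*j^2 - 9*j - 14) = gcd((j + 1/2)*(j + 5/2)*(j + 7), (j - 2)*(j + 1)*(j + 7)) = j + 7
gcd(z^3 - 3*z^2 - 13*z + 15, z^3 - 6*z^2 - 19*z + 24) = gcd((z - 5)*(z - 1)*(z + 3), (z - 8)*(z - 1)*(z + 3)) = z^2 + 2*z - 3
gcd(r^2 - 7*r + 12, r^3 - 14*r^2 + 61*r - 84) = r^2 - 7*r + 12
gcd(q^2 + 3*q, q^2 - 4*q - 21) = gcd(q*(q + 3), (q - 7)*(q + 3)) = q + 3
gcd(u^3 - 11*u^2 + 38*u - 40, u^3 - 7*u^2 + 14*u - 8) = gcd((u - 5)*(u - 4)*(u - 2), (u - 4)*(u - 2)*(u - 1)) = u^2 - 6*u + 8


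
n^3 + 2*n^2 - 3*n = n*(n - 1)*(n + 3)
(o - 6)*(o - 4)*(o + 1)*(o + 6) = o^4 - 3*o^3 - 40*o^2 + 108*o + 144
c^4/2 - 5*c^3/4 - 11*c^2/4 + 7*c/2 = c*(c/2 + 1)*(c - 7/2)*(c - 1)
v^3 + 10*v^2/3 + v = v*(v + 1/3)*(v + 3)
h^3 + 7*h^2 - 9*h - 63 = (h - 3)*(h + 3)*(h + 7)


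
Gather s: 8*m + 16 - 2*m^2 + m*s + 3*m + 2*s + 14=-2*m^2 + 11*m + s*(m + 2) + 30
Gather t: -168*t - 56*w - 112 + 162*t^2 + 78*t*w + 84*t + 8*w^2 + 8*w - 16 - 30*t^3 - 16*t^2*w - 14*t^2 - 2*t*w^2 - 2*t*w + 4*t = -30*t^3 + t^2*(148 - 16*w) + t*(-2*w^2 + 76*w - 80) + 8*w^2 - 48*w - 128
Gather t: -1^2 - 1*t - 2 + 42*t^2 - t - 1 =42*t^2 - 2*t - 4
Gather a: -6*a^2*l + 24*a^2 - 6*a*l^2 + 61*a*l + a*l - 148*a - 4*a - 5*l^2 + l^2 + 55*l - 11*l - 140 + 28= a^2*(24 - 6*l) + a*(-6*l^2 + 62*l - 152) - 4*l^2 + 44*l - 112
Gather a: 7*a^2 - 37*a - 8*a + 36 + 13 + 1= 7*a^2 - 45*a + 50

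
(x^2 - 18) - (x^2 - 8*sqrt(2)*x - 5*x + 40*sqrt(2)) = 5*x + 8*sqrt(2)*x - 40*sqrt(2) - 18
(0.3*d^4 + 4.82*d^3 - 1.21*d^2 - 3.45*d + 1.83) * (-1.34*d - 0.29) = -0.402*d^5 - 6.5458*d^4 + 0.2236*d^3 + 4.9739*d^2 - 1.4517*d - 0.5307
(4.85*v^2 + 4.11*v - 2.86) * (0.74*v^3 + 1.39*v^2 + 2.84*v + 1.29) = 3.589*v^5 + 9.7829*v^4 + 17.3705*v^3 + 13.9535*v^2 - 2.8205*v - 3.6894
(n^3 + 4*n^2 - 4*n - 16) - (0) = n^3 + 4*n^2 - 4*n - 16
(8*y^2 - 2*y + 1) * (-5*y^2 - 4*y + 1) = -40*y^4 - 22*y^3 + 11*y^2 - 6*y + 1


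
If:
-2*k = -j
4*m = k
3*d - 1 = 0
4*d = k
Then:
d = 1/3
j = 8/3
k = 4/3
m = 1/3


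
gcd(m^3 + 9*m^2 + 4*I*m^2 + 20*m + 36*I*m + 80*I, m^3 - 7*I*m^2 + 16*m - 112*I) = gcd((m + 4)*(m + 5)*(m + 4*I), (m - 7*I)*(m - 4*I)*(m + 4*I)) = m + 4*I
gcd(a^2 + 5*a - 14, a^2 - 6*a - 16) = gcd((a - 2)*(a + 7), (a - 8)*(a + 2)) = 1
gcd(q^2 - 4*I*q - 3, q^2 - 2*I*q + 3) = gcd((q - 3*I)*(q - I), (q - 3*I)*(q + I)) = q - 3*I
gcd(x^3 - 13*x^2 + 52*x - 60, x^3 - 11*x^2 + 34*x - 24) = x - 6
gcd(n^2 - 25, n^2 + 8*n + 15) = n + 5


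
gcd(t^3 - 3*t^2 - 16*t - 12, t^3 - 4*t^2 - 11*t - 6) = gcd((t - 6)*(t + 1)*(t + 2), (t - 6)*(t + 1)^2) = t^2 - 5*t - 6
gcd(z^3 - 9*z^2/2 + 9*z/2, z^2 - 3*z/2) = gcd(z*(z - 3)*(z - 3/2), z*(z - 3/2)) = z^2 - 3*z/2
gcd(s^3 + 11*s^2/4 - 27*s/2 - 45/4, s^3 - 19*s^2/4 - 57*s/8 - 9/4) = s + 3/4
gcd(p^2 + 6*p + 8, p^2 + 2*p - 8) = p + 4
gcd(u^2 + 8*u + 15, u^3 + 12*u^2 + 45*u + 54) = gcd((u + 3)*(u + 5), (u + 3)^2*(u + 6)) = u + 3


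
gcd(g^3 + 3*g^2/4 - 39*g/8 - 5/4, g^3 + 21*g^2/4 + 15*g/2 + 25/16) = g^2 + 11*g/4 + 5/8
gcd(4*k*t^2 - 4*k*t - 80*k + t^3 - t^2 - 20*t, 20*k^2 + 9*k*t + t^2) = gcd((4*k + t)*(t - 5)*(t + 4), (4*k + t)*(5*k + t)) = 4*k + t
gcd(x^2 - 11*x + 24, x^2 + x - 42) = 1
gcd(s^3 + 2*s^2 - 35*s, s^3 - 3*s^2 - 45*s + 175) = s^2 + 2*s - 35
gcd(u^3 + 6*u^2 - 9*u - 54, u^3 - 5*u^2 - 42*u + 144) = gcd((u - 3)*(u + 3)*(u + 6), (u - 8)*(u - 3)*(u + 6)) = u^2 + 3*u - 18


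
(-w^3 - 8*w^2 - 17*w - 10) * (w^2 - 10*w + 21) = -w^5 + 2*w^4 + 42*w^3 - 8*w^2 - 257*w - 210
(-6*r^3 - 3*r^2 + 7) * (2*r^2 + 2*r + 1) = -12*r^5 - 18*r^4 - 12*r^3 + 11*r^2 + 14*r + 7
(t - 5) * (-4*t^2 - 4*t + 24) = -4*t^3 + 16*t^2 + 44*t - 120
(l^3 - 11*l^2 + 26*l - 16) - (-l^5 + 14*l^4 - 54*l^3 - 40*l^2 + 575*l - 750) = l^5 - 14*l^4 + 55*l^3 + 29*l^2 - 549*l + 734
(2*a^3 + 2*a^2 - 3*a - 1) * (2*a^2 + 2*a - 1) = 4*a^5 + 8*a^4 - 4*a^3 - 10*a^2 + a + 1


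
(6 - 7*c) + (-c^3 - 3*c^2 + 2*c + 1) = -c^3 - 3*c^2 - 5*c + 7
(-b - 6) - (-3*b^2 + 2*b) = 3*b^2 - 3*b - 6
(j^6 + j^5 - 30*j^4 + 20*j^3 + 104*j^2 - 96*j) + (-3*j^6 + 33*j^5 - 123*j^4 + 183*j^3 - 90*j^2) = -2*j^6 + 34*j^5 - 153*j^4 + 203*j^3 + 14*j^2 - 96*j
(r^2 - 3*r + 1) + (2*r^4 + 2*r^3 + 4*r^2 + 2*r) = 2*r^4 + 2*r^3 + 5*r^2 - r + 1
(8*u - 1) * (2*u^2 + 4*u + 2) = 16*u^3 + 30*u^2 + 12*u - 2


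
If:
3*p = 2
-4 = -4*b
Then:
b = 1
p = 2/3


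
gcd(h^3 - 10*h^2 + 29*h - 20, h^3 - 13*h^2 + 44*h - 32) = h^2 - 5*h + 4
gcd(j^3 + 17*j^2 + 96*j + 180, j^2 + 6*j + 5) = j + 5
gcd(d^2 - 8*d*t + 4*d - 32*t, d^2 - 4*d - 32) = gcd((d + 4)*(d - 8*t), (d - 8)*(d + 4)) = d + 4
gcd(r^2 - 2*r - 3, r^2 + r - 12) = r - 3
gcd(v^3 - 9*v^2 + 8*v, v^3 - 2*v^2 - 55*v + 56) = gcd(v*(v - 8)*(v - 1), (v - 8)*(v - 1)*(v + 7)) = v^2 - 9*v + 8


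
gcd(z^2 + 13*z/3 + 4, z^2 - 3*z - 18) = z + 3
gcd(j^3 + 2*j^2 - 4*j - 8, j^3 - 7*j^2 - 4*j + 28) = j^2 - 4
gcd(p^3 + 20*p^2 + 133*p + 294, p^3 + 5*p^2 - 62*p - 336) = p^2 + 13*p + 42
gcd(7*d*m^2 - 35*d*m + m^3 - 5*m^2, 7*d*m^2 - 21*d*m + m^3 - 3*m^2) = 7*d*m + m^2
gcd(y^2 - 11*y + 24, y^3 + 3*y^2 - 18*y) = y - 3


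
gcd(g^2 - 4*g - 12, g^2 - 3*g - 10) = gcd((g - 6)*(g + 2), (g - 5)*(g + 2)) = g + 2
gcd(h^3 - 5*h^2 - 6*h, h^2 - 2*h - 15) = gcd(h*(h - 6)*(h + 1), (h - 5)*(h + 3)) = 1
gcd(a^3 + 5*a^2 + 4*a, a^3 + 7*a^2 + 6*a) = a^2 + a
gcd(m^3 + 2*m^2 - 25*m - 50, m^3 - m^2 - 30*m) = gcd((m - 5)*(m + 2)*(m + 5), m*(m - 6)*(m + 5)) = m + 5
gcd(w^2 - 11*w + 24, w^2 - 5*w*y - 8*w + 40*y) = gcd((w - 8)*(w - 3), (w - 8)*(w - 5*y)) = w - 8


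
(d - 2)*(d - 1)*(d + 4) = d^3 + d^2 - 10*d + 8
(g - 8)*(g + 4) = g^2 - 4*g - 32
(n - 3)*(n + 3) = n^2 - 9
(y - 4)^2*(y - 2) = y^3 - 10*y^2 + 32*y - 32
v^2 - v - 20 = (v - 5)*(v + 4)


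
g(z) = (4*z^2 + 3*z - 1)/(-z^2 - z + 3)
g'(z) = (2*z + 1)*(4*z^2 + 3*z - 1)/(-z^2 - z + 3)^2 + (8*z + 3)/(-z^2 - z + 3) = (-z^2 + 22*z + 8)/(z^4 + 2*z^3 - 5*z^2 - 6*z + 9)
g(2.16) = -6.31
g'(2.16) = 3.47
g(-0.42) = -0.48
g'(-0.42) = -0.13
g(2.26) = -6.00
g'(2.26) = 2.76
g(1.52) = -15.42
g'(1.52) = 56.75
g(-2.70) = -12.62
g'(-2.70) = -23.22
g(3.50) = -4.59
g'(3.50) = 0.45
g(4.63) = -4.28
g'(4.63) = 0.17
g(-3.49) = -6.55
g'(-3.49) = -2.50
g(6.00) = -4.13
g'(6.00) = 0.07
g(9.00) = -4.02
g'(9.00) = 0.02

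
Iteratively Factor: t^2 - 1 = (t - 1)*(t + 1)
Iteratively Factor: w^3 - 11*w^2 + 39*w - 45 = (w - 3)*(w^2 - 8*w + 15) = (w - 3)^2*(w - 5)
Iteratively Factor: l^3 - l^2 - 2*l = (l)*(l^2 - l - 2) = l*(l + 1)*(l - 2)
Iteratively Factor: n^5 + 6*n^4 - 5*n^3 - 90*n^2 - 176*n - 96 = (n - 4)*(n^4 + 10*n^3 + 35*n^2 + 50*n + 24) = (n - 4)*(n + 4)*(n^3 + 6*n^2 + 11*n + 6) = (n - 4)*(n + 3)*(n + 4)*(n^2 + 3*n + 2) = (n - 4)*(n + 2)*(n + 3)*(n + 4)*(n + 1)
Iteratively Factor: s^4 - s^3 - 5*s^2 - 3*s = (s + 1)*(s^3 - 2*s^2 - 3*s) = (s - 3)*(s + 1)*(s^2 + s) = (s - 3)*(s + 1)^2*(s)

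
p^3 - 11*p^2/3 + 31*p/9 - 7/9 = (p - 7/3)*(p - 1)*(p - 1/3)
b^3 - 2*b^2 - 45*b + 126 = (b - 6)*(b - 3)*(b + 7)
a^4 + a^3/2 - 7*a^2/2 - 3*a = a*(a - 2)*(a + 1)*(a + 3/2)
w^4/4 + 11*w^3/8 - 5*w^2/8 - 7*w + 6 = (w/4 + 1)*(w - 3/2)*(w - 1)*(w + 4)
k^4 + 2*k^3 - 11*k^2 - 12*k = k*(k - 3)*(k + 1)*(k + 4)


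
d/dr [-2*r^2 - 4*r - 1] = -4*r - 4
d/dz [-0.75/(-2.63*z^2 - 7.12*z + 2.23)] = (-3.945*z - 5.34)/(2.63*z^2 + 7.12*z - 2.23)^2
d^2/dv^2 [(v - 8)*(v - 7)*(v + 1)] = 6*v - 28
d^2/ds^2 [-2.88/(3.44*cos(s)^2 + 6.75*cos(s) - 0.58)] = (136.323072*(1 - cos(s)^2)^2 + 200.6208*cos(s)^3 + 222.36624*cos(s)^2 - 389.9664*cos(s) - 410.255424)/(3.44*cos(s)^2 + 6.75*cos(s) - 0.58)^3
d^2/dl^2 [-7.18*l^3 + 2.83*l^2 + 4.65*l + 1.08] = 5.66 - 43.08*l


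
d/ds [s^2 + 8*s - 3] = 2*s + 8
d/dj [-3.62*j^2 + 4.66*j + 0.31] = 4.66 - 7.24*j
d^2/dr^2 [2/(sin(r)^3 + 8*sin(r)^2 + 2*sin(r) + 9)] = 2*(-9*sin(r)^6 - 88*sin(r)^5 - 248*sin(r)^4 + 161*sin(r)^3 + 680*sin(r)^2 + 60*sin(r) - 136)/(sin(r)^3 + 8*sin(r)^2 + 2*sin(r) + 9)^3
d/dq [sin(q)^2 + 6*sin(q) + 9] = 2*(sin(q) + 3)*cos(q)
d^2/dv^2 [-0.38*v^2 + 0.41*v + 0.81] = -0.760000000000000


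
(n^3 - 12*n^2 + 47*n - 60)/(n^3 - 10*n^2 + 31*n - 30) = (n - 4)/(n - 2)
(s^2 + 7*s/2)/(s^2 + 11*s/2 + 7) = s/(s + 2)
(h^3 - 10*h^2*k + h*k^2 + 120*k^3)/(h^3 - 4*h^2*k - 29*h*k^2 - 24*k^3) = (h - 5*k)/(h + k)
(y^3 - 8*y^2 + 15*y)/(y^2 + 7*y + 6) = y*(y^2 - 8*y + 15)/(y^2 + 7*y + 6)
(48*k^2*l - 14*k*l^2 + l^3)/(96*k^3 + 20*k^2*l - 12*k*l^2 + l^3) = l/(2*k + l)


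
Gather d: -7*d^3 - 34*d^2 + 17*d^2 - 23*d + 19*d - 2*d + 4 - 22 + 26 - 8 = -7*d^3 - 17*d^2 - 6*d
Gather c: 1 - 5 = -4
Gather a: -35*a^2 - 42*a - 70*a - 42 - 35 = -35*a^2 - 112*a - 77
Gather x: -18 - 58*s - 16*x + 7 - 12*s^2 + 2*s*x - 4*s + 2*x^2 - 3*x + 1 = -12*s^2 - 62*s + 2*x^2 + x*(2*s - 19) - 10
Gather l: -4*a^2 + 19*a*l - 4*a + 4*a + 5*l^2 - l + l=-4*a^2 + 19*a*l + 5*l^2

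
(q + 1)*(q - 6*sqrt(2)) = q^2 - 6*sqrt(2)*q + q - 6*sqrt(2)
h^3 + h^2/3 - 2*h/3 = h*(h - 2/3)*(h + 1)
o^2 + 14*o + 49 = (o + 7)^2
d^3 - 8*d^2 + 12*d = d*(d - 6)*(d - 2)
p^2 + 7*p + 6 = (p + 1)*(p + 6)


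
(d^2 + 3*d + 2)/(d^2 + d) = (d + 2)/d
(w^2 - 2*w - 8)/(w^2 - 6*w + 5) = (w^2 - 2*w - 8)/(w^2 - 6*w + 5)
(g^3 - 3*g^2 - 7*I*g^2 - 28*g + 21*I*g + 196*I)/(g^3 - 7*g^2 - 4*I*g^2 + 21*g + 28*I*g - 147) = (g + 4)/(g + 3*I)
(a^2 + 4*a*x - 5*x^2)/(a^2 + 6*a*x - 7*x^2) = (a + 5*x)/(a + 7*x)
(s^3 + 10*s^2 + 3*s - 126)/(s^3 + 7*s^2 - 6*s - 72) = (s + 7)/(s + 4)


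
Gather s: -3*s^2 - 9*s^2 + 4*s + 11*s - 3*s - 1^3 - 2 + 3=-12*s^2 + 12*s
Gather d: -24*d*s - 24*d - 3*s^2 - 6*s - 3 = d*(-24*s - 24) - 3*s^2 - 6*s - 3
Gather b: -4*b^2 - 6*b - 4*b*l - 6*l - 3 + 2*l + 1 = -4*b^2 + b*(-4*l - 6) - 4*l - 2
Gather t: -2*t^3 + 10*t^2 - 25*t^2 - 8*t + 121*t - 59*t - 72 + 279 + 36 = -2*t^3 - 15*t^2 + 54*t + 243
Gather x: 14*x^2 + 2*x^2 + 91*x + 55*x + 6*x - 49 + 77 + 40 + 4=16*x^2 + 152*x + 72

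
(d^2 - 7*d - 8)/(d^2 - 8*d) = (d + 1)/d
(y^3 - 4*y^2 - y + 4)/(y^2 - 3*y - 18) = (-y^3 + 4*y^2 + y - 4)/(-y^2 + 3*y + 18)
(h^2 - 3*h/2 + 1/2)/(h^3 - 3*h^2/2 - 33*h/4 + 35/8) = 4*(h - 1)/(4*h^2 - 4*h - 35)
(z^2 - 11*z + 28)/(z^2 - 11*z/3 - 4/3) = 3*(z - 7)/(3*z + 1)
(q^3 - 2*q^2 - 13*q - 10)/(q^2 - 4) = (q^2 - 4*q - 5)/(q - 2)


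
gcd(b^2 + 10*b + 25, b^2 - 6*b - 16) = 1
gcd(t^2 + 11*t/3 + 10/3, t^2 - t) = 1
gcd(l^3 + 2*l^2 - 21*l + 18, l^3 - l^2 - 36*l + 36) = l^2 + 5*l - 6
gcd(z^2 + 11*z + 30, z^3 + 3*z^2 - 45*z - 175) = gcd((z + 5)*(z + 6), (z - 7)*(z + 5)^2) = z + 5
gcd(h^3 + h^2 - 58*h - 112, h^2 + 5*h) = 1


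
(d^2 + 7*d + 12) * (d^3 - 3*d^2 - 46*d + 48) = d^5 + 4*d^4 - 55*d^3 - 310*d^2 - 216*d + 576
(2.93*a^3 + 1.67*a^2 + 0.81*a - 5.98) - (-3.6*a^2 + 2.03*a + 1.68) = 2.93*a^3 + 5.27*a^2 - 1.22*a - 7.66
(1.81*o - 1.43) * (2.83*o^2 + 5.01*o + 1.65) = 5.1223*o^3 + 5.0212*o^2 - 4.1778*o - 2.3595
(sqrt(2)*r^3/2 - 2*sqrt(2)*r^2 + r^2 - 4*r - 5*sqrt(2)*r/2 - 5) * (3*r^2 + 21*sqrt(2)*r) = 3*sqrt(2)*r^5/2 - 6*sqrt(2)*r^4 + 24*r^4 - 96*r^3 + 27*sqrt(2)*r^3/2 - 120*r^2 - 84*sqrt(2)*r^2 - 105*sqrt(2)*r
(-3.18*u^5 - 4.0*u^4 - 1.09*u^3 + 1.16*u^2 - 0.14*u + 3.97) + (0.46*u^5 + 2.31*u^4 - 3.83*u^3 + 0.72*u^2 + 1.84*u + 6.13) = -2.72*u^5 - 1.69*u^4 - 4.92*u^3 + 1.88*u^2 + 1.7*u + 10.1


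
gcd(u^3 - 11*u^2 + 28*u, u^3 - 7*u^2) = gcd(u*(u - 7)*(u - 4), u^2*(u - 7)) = u^2 - 7*u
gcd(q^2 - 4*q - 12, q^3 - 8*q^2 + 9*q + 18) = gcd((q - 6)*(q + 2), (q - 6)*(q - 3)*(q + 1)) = q - 6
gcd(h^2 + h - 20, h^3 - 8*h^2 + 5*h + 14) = 1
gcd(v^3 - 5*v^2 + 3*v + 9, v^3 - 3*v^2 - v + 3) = v^2 - 2*v - 3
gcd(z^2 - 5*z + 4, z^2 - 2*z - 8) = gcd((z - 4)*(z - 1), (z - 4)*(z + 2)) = z - 4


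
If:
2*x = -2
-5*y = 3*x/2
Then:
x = -1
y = 3/10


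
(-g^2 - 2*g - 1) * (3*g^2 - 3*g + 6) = -3*g^4 - 3*g^3 - 3*g^2 - 9*g - 6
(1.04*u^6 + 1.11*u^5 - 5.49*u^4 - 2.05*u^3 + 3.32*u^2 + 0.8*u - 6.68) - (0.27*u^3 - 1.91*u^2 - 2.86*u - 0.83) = 1.04*u^6 + 1.11*u^5 - 5.49*u^4 - 2.32*u^3 + 5.23*u^2 + 3.66*u - 5.85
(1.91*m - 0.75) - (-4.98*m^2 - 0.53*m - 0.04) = 4.98*m^2 + 2.44*m - 0.71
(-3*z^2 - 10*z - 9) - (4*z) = -3*z^2 - 14*z - 9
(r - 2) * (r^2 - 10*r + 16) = r^3 - 12*r^2 + 36*r - 32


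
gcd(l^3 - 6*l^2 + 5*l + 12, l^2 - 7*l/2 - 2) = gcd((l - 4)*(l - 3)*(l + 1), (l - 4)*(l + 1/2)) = l - 4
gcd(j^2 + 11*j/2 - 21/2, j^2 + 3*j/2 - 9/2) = j - 3/2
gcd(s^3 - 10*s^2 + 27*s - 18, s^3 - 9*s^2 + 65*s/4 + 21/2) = s - 6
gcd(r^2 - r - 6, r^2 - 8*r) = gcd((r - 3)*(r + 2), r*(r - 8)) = 1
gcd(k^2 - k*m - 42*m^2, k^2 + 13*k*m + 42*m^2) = k + 6*m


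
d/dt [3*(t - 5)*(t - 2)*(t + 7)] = 9*t^2 - 117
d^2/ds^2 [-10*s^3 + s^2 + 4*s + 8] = 2 - 60*s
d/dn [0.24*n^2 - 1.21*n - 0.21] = 0.48*n - 1.21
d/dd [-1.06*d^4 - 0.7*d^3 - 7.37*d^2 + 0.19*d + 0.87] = -4.24*d^3 - 2.1*d^2 - 14.74*d + 0.19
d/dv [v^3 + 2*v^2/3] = v*(9*v + 4)/3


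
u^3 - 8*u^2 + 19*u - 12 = (u - 4)*(u - 3)*(u - 1)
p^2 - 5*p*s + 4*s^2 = (p - 4*s)*(p - s)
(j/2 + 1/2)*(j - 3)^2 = j^3/2 - 5*j^2/2 + 3*j/2 + 9/2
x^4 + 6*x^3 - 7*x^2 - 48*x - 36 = (x - 3)*(x + 1)*(x + 2)*(x + 6)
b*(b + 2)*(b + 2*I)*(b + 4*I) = b^4 + 2*b^3 + 6*I*b^3 - 8*b^2 + 12*I*b^2 - 16*b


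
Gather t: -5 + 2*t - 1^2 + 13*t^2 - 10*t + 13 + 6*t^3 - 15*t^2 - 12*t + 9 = 6*t^3 - 2*t^2 - 20*t + 16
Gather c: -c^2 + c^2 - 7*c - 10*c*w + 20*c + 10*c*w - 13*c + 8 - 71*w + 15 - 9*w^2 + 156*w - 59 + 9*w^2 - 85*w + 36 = 0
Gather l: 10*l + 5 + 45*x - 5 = 10*l + 45*x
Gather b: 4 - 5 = -1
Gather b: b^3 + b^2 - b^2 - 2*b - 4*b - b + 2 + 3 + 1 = b^3 - 7*b + 6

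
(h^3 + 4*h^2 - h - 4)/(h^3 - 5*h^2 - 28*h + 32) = (h + 1)/(h - 8)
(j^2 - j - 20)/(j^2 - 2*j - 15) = (j + 4)/(j + 3)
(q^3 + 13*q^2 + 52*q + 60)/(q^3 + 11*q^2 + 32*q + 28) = (q^2 + 11*q + 30)/(q^2 + 9*q + 14)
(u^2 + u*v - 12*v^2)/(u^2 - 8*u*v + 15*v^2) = (u + 4*v)/(u - 5*v)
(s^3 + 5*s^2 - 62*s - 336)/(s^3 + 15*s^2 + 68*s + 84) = (s - 8)/(s + 2)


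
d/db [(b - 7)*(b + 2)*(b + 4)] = 3*b^2 - 2*b - 34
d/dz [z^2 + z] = 2*z + 1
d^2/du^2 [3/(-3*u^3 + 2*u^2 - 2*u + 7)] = 6*((9*u - 2)*(3*u^3 - 2*u^2 + 2*u - 7) - (9*u^2 - 4*u + 2)^2)/(3*u^3 - 2*u^2 + 2*u - 7)^3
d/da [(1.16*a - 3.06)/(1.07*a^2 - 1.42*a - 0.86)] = (-1.2412*a^2 + 6.5484*a - 5.3428)/(1.1449*a^4 - 3.0388*a^3 + 0.176*a^2 + 2.4424*a + 0.7396)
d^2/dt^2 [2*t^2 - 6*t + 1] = 4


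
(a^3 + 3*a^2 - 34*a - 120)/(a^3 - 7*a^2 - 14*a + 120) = (a + 5)/(a - 5)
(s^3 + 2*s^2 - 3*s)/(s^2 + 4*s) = (s^2 + 2*s - 3)/(s + 4)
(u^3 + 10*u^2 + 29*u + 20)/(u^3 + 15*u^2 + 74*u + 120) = (u + 1)/(u + 6)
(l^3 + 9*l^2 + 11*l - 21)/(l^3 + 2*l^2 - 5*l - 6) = (l^2 + 6*l - 7)/(l^2 - l - 2)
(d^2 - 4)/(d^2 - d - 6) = (d - 2)/(d - 3)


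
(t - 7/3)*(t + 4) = t^2 + 5*t/3 - 28/3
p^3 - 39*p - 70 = (p - 7)*(p + 2)*(p + 5)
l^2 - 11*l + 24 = (l - 8)*(l - 3)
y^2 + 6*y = y*(y + 6)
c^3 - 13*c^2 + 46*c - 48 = (c - 8)*(c - 3)*(c - 2)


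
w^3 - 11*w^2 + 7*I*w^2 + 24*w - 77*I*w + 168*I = (w - 8)*(w - 3)*(w + 7*I)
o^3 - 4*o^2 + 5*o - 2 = (o - 2)*(o - 1)^2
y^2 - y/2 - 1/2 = (y - 1)*(y + 1/2)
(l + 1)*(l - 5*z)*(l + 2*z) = l^3 - 3*l^2*z + l^2 - 10*l*z^2 - 3*l*z - 10*z^2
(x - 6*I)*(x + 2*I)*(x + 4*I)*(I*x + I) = I*x^4 + I*x^3 + 28*I*x^2 - 48*x + 28*I*x - 48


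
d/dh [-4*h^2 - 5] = -8*h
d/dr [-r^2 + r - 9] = 1 - 2*r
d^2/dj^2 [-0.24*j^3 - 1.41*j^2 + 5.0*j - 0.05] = -1.44*j - 2.82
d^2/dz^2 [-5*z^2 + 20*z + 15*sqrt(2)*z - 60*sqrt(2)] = -10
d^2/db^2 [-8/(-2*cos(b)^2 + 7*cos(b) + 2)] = 8*(16*sin(b)^4 - 73*sin(b)^2 + 77*cos(b)/2 - 21*cos(3*b)/2 - 49)/(2*sin(b)^2 + 7*cos(b))^3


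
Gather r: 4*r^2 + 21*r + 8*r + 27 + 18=4*r^2 + 29*r + 45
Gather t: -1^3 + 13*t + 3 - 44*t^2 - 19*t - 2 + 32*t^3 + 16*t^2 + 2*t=32*t^3 - 28*t^2 - 4*t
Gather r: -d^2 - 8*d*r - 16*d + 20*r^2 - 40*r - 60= -d^2 - 16*d + 20*r^2 + r*(-8*d - 40) - 60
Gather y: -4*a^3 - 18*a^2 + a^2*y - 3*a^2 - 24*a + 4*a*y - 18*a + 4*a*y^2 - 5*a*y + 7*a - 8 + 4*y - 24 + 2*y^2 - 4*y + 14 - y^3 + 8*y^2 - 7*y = -4*a^3 - 21*a^2 - 35*a - y^3 + y^2*(4*a + 10) + y*(a^2 - a - 7) - 18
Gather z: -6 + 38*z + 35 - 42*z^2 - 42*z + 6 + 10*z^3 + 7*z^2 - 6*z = 10*z^3 - 35*z^2 - 10*z + 35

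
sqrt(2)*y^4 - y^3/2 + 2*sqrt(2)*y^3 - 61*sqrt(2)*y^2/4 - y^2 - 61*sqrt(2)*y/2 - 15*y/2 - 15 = (y + 2)*(y - 3*sqrt(2))*(y + 5*sqrt(2)/2)*(sqrt(2)*y + 1/2)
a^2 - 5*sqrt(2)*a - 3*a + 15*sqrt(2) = (a - 3)*(a - 5*sqrt(2))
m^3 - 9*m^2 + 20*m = m*(m - 5)*(m - 4)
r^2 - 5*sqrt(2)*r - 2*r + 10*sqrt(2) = (r - 2)*(r - 5*sqrt(2))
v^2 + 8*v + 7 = (v + 1)*(v + 7)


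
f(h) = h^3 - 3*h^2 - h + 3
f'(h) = 3*h^2 - 6*h - 1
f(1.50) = -1.88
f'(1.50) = -3.25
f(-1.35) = -3.58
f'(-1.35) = 12.57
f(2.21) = -3.07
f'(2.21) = 0.39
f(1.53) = -1.97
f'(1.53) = -3.16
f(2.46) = -2.73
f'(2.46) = 2.39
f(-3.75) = -88.17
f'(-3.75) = 63.69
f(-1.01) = -0.08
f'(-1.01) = 8.12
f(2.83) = -1.19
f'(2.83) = 6.05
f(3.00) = 0.00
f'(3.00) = 8.00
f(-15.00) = -4032.00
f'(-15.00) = 764.00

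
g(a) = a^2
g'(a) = 2*a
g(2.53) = 6.40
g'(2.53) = 5.06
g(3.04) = 9.24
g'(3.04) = 6.08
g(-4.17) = 17.39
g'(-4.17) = -8.34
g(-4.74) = 22.47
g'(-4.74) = -9.48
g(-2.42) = 5.86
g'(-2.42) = -4.84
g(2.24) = 5.02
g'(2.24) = 4.48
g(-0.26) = 0.07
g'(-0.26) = -0.52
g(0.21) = 0.04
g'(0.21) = 0.42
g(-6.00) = 36.00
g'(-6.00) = -12.00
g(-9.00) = 81.00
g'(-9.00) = -18.00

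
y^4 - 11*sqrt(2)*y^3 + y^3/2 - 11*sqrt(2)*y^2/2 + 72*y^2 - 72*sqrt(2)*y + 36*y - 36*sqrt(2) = (y + 1/2)*(y - 6*sqrt(2))*(y - 3*sqrt(2))*(y - 2*sqrt(2))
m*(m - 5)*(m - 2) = m^3 - 7*m^2 + 10*m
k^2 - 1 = (k - 1)*(k + 1)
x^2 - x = x*(x - 1)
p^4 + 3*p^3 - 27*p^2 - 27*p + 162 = (p - 3)^2*(p + 3)*(p + 6)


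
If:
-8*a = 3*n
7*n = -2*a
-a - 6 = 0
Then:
No Solution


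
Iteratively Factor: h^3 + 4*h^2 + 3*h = (h + 3)*(h^2 + h) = h*(h + 3)*(h + 1)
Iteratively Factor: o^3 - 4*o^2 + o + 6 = (o + 1)*(o^2 - 5*o + 6) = (o - 2)*(o + 1)*(o - 3)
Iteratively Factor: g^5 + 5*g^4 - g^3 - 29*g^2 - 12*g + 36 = (g + 2)*(g^4 + 3*g^3 - 7*g^2 - 15*g + 18) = (g + 2)*(g + 3)*(g^3 - 7*g + 6) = (g - 1)*(g + 2)*(g + 3)*(g^2 + g - 6) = (g - 1)*(g + 2)*(g + 3)^2*(g - 2)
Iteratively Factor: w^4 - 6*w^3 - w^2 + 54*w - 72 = (w - 2)*(w^3 - 4*w^2 - 9*w + 36) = (w - 4)*(w - 2)*(w^2 - 9) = (w - 4)*(w - 3)*(w - 2)*(w + 3)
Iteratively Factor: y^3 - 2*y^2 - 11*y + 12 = (y - 4)*(y^2 + 2*y - 3) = (y - 4)*(y + 3)*(y - 1)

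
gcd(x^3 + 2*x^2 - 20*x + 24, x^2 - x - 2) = x - 2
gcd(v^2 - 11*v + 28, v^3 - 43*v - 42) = v - 7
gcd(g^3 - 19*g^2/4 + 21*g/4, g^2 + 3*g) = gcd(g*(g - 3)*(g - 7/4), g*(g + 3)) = g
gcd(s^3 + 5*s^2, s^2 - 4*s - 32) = 1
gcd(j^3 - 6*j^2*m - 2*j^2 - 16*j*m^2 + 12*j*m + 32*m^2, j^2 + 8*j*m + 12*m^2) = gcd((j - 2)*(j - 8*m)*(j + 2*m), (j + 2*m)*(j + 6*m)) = j + 2*m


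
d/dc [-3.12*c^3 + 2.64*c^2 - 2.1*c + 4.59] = -9.36*c^2 + 5.28*c - 2.1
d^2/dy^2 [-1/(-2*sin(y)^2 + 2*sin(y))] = (-4 - 1/sin(y) + 4/sin(y)^2 - 2/sin(y)^3)/(2*(sin(y) - 1)^2)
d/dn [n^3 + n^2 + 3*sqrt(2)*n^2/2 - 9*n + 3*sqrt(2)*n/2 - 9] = 3*n^2 + 2*n + 3*sqrt(2)*n - 9 + 3*sqrt(2)/2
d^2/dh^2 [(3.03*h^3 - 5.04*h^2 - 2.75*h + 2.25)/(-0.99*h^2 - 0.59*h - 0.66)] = (3.5527136788005e-15*h^5 + 3.5527136788005e-15*h^4 + 1.35294*h^3 - 40.069458*h^2 - 26.585658*h + 3.622998)/(0.970299*h^6 + 1.734777*h^5 + 2.974455*h^4 + 2.518415*h^3 + 1.98297*h^2 + 0.771012*h + 0.287496)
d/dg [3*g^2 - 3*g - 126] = 6*g - 3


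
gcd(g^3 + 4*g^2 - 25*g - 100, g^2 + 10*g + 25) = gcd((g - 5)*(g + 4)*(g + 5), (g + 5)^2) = g + 5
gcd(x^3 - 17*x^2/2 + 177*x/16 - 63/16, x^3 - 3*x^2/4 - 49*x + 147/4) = x^2 - 31*x/4 + 21/4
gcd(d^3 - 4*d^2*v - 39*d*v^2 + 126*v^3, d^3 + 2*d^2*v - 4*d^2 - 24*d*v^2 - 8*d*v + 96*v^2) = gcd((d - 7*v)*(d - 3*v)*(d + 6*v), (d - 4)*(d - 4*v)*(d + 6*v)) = d + 6*v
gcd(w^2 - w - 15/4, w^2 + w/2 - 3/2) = w + 3/2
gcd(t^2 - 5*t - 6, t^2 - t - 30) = t - 6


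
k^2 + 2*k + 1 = (k + 1)^2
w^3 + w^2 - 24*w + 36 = (w - 3)*(w - 2)*(w + 6)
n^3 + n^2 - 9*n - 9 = (n - 3)*(n + 1)*(n + 3)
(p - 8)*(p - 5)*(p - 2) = p^3 - 15*p^2 + 66*p - 80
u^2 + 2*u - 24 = (u - 4)*(u + 6)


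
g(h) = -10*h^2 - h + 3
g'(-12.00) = 239.00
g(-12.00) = -1425.00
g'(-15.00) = 299.00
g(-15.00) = -2232.00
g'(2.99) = -60.80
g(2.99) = -89.39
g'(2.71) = -55.20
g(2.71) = -73.15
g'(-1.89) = 36.80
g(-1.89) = -30.83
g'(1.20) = -25.00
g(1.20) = -12.60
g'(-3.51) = 69.20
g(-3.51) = -116.69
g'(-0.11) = 1.20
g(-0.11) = 2.99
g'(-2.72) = 53.40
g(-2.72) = -68.26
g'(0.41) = -9.20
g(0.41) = 0.91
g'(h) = -20*h - 1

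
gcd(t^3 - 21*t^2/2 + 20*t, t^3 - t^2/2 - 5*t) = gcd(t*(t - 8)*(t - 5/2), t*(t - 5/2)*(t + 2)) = t^2 - 5*t/2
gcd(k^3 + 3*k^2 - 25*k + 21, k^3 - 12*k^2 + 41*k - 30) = k - 1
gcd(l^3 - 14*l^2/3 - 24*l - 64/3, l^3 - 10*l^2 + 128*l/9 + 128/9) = l - 8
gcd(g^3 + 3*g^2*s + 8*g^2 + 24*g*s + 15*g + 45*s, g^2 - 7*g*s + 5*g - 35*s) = g + 5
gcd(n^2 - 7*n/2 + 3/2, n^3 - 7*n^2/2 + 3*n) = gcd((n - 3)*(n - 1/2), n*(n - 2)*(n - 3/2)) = 1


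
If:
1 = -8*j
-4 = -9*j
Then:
No Solution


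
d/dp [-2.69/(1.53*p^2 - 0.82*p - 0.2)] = (8.2314*p - 2.2058)/(-1.53*p^2 + 0.82*p + 0.2)^2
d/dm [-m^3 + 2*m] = 2 - 3*m^2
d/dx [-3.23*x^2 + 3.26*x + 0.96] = 3.26 - 6.46*x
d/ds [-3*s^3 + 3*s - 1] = 3 - 9*s^2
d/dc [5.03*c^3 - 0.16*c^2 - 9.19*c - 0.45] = 15.09*c^2 - 0.32*c - 9.19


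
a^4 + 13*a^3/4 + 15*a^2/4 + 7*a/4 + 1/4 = (a + 1/4)*(a + 1)^3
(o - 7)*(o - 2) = o^2 - 9*o + 14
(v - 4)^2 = v^2 - 8*v + 16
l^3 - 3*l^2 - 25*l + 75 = (l - 5)*(l - 3)*(l + 5)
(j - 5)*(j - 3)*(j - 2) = j^3 - 10*j^2 + 31*j - 30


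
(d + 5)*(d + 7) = d^2 + 12*d + 35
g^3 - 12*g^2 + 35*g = g*(g - 7)*(g - 5)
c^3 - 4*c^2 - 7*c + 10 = (c - 5)*(c - 1)*(c + 2)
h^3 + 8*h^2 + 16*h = h*(h + 4)^2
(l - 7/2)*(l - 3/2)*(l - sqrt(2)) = l^3 - 5*l^2 - sqrt(2)*l^2 + 21*l/4 + 5*sqrt(2)*l - 21*sqrt(2)/4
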